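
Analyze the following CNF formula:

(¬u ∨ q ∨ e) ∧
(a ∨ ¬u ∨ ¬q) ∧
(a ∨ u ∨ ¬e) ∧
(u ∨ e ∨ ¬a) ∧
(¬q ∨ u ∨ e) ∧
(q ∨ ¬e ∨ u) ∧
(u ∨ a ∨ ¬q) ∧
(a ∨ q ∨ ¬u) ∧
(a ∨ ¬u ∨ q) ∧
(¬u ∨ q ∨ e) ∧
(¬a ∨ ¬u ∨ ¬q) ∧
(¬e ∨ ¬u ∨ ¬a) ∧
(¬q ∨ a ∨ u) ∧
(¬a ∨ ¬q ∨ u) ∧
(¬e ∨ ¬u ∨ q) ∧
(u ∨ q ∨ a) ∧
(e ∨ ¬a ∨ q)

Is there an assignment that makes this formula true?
No

No, the formula is not satisfiable.

No assignment of truth values to the variables can make all 17 clauses true simultaneously.

The formula is UNSAT (unsatisfiable).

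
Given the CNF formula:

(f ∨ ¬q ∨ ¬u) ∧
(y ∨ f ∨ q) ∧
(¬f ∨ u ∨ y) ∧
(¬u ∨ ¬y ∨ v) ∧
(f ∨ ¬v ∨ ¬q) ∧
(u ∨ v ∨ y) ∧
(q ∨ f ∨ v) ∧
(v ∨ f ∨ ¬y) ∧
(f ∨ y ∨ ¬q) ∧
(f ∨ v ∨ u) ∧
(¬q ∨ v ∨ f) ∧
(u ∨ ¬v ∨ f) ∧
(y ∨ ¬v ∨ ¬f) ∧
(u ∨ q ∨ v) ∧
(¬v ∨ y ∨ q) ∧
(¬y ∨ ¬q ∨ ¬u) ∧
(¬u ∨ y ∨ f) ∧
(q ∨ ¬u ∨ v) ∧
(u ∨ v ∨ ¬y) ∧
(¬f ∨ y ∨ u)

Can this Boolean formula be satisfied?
Yes

Yes, the formula is satisfiable.

One satisfying assignment is: y=True, f=True, u=False, q=False, v=True

Verification: With this assignment, all 20 clauses evaluate to true.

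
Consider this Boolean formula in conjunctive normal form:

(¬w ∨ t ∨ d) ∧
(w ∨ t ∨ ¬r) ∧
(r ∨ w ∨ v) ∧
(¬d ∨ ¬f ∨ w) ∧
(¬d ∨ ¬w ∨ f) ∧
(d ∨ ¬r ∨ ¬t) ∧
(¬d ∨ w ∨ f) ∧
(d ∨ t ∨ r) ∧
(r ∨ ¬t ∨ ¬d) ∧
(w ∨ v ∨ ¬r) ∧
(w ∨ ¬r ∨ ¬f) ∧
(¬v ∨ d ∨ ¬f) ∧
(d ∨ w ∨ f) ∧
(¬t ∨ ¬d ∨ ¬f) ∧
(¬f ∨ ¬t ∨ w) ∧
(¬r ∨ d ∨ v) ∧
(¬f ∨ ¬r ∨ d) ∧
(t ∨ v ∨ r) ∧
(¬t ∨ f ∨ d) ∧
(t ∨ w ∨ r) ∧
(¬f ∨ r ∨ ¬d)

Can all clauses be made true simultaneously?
Yes

Yes, the formula is satisfiable.

One satisfying assignment is: t=False, w=True, f=True, d=True, r=True, v=False

Verification: With this assignment, all 21 clauses evaluate to true.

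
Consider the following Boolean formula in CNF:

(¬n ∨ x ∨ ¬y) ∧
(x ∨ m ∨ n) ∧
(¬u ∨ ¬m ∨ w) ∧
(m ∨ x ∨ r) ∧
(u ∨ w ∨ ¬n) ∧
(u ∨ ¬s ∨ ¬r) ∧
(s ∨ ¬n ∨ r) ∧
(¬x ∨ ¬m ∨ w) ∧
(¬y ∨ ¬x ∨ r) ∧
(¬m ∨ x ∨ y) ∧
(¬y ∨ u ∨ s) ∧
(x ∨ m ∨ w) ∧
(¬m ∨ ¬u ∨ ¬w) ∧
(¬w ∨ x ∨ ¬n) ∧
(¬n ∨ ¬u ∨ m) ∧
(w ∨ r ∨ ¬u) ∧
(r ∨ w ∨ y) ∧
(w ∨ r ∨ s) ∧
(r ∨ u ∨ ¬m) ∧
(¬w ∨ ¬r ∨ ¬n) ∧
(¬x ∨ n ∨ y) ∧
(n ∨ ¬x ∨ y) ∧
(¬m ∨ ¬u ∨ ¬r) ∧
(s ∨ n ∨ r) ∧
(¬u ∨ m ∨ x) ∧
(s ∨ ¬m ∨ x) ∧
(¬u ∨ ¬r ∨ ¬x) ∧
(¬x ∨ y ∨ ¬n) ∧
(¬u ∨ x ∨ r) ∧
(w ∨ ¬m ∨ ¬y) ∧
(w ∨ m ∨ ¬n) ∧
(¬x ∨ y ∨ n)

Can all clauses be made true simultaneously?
No

No, the formula is not satisfiable.

No assignment of truth values to the variables can make all 32 clauses true simultaneously.

The formula is UNSAT (unsatisfiable).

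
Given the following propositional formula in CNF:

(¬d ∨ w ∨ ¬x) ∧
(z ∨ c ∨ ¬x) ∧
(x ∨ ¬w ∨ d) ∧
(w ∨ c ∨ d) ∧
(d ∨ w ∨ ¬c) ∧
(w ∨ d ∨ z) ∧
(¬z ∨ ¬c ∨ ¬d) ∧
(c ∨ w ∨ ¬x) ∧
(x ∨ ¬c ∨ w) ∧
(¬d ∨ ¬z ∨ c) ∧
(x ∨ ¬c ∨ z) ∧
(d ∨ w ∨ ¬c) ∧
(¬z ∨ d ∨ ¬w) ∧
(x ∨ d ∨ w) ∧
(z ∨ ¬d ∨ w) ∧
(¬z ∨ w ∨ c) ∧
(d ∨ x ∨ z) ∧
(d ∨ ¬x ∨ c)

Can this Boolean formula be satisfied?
Yes

Yes, the formula is satisfiable.

One satisfying assignment is: w=True, c=False, d=True, x=False, z=False

Verification: With this assignment, all 18 clauses evaluate to true.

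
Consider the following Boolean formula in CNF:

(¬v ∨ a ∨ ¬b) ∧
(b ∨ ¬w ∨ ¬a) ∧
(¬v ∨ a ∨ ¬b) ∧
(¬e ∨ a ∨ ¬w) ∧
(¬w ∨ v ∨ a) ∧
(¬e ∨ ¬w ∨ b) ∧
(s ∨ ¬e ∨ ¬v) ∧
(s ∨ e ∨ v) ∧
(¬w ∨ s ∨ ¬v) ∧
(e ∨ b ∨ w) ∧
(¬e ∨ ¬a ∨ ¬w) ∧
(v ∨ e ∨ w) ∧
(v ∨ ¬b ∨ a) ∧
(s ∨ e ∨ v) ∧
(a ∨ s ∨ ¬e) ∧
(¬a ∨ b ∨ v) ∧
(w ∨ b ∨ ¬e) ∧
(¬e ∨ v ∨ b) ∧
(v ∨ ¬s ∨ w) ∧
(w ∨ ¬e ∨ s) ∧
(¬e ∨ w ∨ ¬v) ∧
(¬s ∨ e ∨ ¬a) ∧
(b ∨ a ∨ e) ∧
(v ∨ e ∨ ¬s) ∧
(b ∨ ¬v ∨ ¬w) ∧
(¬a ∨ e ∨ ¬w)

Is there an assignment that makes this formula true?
Yes

Yes, the formula is satisfiable.

One satisfying assignment is: a=True, w=False, b=True, v=True, s=False, e=False

Verification: With this assignment, all 26 clauses evaluate to true.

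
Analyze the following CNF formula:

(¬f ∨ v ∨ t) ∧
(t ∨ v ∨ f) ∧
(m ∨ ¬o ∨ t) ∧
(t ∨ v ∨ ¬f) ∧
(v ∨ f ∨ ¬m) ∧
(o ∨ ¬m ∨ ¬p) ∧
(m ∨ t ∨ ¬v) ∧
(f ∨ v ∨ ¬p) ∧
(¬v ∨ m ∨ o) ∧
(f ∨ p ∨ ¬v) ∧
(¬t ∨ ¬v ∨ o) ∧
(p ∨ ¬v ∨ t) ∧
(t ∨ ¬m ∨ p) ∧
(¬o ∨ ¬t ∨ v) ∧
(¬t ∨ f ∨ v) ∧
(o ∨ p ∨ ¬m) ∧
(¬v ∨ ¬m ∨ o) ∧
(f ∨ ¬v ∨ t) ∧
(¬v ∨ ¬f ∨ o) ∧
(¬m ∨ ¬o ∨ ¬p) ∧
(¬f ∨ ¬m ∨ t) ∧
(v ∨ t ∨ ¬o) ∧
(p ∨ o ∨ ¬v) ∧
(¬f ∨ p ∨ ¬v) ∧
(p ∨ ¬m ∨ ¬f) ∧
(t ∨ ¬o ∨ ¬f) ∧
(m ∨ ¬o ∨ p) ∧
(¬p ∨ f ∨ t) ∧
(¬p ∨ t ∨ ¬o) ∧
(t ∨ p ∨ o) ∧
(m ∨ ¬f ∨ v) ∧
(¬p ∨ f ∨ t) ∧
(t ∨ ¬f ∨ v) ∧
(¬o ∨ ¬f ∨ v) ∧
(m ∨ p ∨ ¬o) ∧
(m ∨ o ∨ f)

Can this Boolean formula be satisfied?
Yes

Yes, the formula is satisfiable.

One satisfying assignment is: m=False, p=True, o=True, t=True, v=True, f=True

Verification: With this assignment, all 36 clauses evaluate to true.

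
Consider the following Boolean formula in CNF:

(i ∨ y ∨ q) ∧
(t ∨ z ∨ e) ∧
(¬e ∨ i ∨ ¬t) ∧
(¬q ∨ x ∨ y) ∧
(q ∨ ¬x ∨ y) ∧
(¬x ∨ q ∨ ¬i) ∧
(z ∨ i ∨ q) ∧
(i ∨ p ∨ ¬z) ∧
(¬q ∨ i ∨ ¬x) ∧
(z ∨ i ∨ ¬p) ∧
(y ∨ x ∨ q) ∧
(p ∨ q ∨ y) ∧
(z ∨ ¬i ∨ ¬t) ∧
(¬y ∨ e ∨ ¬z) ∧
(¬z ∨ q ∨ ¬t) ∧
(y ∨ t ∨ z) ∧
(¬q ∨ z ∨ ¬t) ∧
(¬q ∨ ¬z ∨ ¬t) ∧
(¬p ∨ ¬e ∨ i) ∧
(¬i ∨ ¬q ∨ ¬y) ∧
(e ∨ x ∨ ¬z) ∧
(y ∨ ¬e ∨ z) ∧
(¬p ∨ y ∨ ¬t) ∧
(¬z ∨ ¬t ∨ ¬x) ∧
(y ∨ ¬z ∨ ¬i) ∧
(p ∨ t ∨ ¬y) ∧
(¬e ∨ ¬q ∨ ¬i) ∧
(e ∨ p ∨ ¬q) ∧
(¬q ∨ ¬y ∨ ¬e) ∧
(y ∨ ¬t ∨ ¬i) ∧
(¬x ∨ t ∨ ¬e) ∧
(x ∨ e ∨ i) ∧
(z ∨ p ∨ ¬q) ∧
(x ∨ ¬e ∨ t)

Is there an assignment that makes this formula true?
No

No, the formula is not satisfiable.

No assignment of truth values to the variables can make all 34 clauses true simultaneously.

The formula is UNSAT (unsatisfiable).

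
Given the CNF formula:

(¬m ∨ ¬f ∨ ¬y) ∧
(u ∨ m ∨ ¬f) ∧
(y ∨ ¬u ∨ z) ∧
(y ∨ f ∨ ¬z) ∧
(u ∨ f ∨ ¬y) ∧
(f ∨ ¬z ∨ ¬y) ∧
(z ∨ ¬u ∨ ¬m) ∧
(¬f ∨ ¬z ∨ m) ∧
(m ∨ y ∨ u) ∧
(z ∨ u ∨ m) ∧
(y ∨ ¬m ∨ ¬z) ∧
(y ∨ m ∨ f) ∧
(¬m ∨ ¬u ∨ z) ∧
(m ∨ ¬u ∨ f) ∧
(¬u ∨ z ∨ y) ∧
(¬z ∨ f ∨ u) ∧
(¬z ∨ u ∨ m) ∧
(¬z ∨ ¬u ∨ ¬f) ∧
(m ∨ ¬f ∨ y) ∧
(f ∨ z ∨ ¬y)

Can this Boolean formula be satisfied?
Yes

Yes, the formula is satisfiable.

One satisfying assignment is: y=True, f=True, z=False, u=True, m=False

Verification: With this assignment, all 20 clauses evaluate to true.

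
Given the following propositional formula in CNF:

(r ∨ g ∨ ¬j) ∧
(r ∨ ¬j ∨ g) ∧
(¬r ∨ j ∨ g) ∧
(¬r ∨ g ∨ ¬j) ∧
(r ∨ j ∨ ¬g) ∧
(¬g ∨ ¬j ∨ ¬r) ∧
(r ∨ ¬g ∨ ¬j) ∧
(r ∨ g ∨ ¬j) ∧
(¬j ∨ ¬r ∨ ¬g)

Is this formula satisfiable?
Yes

Yes, the formula is satisfiable.

One satisfying assignment is: r=False, j=False, g=False

Verification: With this assignment, all 9 clauses evaluate to true.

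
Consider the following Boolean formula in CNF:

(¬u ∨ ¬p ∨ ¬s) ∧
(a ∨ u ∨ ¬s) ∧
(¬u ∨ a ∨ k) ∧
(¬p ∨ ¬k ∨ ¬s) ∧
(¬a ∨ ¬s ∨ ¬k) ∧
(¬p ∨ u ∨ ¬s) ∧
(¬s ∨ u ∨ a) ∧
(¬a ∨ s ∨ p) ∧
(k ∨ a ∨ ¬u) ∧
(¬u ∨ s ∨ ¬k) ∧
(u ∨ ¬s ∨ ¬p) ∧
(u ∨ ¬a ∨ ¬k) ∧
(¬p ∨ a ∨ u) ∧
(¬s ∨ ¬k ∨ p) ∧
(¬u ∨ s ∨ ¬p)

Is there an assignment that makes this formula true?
Yes

Yes, the formula is satisfiable.

One satisfying assignment is: p=False, s=False, k=False, u=False, a=False

Verification: With this assignment, all 15 clauses evaluate to true.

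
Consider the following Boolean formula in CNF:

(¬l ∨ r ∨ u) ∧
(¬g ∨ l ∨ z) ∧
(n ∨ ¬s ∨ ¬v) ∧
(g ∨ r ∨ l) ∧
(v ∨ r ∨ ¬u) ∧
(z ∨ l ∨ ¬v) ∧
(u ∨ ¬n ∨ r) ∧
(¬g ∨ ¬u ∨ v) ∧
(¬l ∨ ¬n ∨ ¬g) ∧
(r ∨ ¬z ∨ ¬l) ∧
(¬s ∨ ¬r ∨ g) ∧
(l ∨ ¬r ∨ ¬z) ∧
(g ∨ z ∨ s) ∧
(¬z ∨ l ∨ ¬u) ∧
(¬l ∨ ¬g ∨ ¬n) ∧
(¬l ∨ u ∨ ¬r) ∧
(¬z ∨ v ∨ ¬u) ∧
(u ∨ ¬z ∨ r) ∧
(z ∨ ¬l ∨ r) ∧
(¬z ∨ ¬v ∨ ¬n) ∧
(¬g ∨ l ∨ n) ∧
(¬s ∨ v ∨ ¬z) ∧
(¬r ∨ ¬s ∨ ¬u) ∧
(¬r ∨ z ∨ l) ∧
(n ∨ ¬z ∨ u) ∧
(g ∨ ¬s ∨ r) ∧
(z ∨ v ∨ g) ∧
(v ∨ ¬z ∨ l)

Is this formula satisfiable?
Yes

Yes, the formula is satisfiable.

One satisfying assignment is: u=True, g=True, v=True, l=True, s=False, n=False, z=False, r=True

Verification: With this assignment, all 28 clauses evaluate to true.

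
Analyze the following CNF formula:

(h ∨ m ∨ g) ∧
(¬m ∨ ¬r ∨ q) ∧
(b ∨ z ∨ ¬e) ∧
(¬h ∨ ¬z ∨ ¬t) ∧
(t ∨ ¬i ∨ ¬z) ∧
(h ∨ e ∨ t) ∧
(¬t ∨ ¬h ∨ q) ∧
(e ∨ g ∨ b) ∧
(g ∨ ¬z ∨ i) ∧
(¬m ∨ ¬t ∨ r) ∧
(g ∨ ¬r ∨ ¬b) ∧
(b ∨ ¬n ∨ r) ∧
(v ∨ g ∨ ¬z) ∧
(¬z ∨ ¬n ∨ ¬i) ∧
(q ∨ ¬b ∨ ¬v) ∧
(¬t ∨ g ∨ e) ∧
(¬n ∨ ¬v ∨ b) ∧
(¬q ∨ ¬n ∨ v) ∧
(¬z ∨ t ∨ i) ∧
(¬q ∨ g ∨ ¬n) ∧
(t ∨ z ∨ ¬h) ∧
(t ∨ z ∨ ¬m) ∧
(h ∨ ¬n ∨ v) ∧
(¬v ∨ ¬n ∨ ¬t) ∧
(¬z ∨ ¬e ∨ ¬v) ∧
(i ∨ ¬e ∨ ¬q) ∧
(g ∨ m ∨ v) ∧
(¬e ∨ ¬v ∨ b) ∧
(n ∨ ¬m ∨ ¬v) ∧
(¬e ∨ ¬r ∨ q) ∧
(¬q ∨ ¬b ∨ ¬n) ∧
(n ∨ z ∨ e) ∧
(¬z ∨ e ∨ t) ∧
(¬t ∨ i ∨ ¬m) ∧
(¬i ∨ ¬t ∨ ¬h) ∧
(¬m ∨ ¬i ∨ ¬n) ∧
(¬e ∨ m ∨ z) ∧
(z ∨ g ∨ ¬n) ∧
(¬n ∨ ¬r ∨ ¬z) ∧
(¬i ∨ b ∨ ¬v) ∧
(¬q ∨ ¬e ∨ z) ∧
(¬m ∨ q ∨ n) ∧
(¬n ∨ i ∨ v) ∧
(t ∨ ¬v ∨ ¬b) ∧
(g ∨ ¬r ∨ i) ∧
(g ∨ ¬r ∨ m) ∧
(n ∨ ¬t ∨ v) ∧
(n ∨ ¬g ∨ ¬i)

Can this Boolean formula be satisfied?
Yes

Yes, the formula is satisfiable.

One satisfying assignment is: n=False, q=True, v=True, z=True, g=True, b=True, i=False, h=False, m=False, r=False, e=False, t=True

Verification: With this assignment, all 48 clauses evaluate to true.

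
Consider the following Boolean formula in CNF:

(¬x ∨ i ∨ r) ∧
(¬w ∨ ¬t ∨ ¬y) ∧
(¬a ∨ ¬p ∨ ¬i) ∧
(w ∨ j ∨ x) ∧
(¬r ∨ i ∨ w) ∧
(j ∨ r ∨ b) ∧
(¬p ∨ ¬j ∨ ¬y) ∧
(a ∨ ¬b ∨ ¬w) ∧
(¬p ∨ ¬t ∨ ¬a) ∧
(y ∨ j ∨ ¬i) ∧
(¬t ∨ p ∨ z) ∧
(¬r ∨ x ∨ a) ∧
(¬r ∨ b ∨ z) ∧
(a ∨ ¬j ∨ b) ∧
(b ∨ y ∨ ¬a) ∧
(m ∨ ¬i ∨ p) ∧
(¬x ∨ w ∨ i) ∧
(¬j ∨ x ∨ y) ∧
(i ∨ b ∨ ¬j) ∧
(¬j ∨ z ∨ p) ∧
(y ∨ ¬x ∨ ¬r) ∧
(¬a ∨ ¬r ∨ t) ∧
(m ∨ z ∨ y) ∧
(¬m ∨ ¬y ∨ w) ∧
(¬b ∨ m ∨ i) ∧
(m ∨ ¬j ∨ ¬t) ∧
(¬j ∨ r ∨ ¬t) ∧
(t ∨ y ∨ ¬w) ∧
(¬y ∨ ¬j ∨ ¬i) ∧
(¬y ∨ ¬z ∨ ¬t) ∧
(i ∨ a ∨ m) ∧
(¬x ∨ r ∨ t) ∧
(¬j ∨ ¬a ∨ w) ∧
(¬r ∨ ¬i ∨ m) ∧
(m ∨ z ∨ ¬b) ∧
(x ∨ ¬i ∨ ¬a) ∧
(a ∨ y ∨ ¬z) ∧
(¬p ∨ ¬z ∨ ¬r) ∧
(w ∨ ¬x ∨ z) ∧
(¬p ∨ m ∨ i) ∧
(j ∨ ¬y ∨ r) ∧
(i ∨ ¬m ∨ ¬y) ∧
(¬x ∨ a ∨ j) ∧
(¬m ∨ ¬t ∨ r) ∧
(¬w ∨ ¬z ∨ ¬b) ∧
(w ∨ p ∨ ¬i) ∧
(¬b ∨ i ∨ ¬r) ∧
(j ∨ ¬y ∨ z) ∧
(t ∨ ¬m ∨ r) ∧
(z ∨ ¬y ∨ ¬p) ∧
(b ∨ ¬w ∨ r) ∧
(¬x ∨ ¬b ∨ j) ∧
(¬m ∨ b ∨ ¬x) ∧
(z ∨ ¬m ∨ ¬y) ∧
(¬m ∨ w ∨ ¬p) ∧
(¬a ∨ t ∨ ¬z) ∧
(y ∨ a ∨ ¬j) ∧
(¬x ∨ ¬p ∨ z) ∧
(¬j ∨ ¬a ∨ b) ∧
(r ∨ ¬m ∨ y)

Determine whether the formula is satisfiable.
No

No, the formula is not satisfiable.

No assignment of truth values to the variables can make all 60 clauses true simultaneously.

The formula is UNSAT (unsatisfiable).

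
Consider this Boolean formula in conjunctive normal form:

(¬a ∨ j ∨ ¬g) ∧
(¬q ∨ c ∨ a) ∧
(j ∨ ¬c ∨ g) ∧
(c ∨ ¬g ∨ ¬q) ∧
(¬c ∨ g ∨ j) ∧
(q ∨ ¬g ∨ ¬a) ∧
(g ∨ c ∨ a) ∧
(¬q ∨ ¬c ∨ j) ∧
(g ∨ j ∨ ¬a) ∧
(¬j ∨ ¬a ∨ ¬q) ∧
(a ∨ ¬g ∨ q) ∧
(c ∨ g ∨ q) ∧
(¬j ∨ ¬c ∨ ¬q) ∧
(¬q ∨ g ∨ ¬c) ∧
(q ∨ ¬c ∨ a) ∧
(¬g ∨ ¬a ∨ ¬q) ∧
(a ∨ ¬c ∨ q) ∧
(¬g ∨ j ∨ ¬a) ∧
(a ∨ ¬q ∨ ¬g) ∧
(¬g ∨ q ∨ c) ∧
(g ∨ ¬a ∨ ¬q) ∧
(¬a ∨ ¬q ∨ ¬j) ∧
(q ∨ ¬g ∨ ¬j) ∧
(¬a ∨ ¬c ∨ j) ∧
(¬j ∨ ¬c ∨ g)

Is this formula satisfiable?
No

No, the formula is not satisfiable.

No assignment of truth values to the variables can make all 25 clauses true simultaneously.

The formula is UNSAT (unsatisfiable).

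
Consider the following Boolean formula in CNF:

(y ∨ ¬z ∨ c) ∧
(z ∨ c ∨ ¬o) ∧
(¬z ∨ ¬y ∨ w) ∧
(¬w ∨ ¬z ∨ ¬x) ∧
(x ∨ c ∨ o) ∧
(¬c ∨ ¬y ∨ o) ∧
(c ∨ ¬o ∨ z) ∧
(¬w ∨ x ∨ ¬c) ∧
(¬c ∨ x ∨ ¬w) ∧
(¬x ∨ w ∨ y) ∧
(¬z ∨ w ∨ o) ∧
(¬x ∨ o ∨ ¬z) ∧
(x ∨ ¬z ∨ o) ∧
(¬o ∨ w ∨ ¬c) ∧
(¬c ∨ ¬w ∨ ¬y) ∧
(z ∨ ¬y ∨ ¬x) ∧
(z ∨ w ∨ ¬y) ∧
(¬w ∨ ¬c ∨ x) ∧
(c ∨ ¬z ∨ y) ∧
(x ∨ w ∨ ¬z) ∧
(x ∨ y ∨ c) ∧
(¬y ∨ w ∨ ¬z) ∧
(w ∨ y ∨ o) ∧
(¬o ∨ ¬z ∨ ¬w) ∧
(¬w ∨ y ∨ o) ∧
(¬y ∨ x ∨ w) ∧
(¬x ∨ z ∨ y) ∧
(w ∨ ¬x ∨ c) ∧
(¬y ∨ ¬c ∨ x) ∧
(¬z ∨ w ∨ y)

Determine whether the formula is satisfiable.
No

No, the formula is not satisfiable.

No assignment of truth values to the variables can make all 30 clauses true simultaneously.

The formula is UNSAT (unsatisfiable).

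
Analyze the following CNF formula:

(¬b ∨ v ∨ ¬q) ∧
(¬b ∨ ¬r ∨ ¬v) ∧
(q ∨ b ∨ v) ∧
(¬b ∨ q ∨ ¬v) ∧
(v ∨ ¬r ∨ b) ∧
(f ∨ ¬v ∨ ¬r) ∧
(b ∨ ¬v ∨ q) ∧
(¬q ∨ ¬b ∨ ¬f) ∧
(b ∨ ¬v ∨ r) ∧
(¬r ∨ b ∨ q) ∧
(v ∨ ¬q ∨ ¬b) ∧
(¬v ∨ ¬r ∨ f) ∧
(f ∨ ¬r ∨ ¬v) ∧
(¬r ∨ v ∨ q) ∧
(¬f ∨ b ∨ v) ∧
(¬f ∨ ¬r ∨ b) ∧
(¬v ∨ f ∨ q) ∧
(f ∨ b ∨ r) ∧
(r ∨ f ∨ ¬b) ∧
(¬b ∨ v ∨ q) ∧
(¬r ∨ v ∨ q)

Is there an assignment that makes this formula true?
No

No, the formula is not satisfiable.

No assignment of truth values to the variables can make all 21 clauses true simultaneously.

The formula is UNSAT (unsatisfiable).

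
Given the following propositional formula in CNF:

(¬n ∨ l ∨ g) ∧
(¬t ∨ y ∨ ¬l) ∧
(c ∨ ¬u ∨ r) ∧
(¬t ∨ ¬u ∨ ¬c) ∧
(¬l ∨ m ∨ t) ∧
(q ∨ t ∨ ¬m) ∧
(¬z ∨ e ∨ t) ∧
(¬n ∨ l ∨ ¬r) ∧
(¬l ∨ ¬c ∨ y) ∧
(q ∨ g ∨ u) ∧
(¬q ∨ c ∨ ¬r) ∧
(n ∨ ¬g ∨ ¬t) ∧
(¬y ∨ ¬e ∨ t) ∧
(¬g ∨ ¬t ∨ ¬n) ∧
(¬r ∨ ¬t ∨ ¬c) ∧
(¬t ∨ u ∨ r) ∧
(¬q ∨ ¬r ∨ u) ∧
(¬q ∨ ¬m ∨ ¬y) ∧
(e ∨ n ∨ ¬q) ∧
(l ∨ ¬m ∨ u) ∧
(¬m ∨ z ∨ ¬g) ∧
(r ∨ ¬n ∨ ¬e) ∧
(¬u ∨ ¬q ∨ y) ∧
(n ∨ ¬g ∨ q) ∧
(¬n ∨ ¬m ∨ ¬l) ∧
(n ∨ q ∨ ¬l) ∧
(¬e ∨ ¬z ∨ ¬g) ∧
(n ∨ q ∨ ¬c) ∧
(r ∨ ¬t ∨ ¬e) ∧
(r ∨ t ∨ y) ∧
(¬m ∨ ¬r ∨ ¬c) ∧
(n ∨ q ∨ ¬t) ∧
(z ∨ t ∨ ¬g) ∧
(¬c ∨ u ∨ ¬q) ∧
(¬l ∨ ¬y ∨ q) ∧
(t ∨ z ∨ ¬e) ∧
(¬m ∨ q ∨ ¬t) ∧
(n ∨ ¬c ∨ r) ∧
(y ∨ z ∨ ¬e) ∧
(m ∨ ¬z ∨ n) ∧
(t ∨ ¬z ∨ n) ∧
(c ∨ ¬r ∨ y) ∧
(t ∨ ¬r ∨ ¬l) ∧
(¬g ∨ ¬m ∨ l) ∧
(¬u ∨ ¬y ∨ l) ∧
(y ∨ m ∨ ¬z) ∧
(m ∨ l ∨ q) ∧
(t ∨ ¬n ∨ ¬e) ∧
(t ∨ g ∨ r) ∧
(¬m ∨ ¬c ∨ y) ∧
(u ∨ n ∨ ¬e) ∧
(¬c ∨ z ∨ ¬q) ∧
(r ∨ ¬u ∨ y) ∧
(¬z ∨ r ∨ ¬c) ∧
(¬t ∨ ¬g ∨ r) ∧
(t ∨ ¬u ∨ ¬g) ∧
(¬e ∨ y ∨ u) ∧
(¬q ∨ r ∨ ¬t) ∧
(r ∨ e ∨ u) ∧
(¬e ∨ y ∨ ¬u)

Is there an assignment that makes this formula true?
No

No, the formula is not satisfiable.

No assignment of truth values to the variables can make all 60 clauses true simultaneously.

The formula is UNSAT (unsatisfiable).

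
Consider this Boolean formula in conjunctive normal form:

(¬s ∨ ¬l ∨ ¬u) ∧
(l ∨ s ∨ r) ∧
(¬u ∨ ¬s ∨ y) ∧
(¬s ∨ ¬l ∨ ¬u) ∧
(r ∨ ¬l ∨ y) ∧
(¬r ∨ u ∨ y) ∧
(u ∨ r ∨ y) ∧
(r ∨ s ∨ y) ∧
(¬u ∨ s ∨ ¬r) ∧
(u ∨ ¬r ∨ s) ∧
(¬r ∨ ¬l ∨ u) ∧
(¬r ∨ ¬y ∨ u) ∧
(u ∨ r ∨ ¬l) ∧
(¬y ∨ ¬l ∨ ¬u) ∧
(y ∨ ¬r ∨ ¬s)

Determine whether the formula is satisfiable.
Yes

Yes, the formula is satisfiable.

One satisfying assignment is: y=True, r=True, s=True, l=False, u=True

Verification: With this assignment, all 15 clauses evaluate to true.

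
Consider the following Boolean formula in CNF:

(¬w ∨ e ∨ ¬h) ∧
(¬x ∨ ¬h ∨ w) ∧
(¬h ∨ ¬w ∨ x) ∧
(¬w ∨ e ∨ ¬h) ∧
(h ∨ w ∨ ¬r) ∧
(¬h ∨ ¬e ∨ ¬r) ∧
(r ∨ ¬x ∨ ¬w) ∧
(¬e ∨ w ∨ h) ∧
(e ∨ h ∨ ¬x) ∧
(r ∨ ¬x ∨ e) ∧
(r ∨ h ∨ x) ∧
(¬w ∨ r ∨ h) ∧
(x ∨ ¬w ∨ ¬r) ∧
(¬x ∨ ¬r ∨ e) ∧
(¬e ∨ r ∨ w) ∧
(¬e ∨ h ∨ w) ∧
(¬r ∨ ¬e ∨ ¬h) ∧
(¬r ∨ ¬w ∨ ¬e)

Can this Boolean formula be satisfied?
Yes

Yes, the formula is satisfiable.

One satisfying assignment is: w=False, x=False, r=False, h=True, e=False

Verification: With this assignment, all 18 clauses evaluate to true.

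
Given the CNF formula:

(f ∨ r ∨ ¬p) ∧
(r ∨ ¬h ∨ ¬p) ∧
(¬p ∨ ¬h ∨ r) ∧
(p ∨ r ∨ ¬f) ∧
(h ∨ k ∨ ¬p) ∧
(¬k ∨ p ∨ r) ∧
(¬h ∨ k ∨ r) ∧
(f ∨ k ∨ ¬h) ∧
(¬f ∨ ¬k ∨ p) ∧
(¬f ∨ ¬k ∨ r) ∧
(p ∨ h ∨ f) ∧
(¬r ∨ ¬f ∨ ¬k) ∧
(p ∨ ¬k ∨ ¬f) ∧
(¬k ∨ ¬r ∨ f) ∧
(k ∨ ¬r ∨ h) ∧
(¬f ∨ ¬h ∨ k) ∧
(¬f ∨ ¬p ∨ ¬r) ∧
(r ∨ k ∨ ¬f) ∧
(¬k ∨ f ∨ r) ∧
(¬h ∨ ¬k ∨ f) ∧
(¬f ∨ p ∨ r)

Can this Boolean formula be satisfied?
No

No, the formula is not satisfiable.

No assignment of truth values to the variables can make all 21 clauses true simultaneously.

The formula is UNSAT (unsatisfiable).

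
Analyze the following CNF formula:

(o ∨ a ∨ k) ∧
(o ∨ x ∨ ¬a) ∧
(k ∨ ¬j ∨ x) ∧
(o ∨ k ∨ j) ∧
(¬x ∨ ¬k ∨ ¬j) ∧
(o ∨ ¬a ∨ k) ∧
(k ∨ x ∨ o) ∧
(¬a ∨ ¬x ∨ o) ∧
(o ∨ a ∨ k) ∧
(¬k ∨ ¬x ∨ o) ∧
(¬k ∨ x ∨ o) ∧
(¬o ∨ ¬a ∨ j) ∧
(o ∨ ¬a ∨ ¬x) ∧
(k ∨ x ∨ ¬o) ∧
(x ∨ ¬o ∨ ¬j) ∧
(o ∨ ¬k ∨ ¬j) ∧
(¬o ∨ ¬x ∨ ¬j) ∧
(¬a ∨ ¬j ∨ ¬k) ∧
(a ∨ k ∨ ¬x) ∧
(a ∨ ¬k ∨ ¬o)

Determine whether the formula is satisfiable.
No

No, the formula is not satisfiable.

No assignment of truth values to the variables can make all 20 clauses true simultaneously.

The formula is UNSAT (unsatisfiable).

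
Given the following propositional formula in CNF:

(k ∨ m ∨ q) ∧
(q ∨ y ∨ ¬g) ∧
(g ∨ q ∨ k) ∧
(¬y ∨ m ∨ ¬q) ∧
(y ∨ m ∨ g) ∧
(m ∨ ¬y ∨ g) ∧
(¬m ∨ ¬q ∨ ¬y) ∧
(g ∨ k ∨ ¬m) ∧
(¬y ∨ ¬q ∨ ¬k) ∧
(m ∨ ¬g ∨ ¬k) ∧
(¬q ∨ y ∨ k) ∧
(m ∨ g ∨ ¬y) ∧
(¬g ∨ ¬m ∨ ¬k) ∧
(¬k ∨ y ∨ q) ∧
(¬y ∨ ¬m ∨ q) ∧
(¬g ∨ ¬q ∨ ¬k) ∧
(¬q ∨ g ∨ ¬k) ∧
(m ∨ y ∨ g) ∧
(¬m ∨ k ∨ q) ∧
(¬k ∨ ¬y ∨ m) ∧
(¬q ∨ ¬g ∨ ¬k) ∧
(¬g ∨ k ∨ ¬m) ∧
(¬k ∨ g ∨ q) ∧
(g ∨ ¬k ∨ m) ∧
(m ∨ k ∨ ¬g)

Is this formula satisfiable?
No

No, the formula is not satisfiable.

No assignment of truth values to the variables can make all 25 clauses true simultaneously.

The formula is UNSAT (unsatisfiable).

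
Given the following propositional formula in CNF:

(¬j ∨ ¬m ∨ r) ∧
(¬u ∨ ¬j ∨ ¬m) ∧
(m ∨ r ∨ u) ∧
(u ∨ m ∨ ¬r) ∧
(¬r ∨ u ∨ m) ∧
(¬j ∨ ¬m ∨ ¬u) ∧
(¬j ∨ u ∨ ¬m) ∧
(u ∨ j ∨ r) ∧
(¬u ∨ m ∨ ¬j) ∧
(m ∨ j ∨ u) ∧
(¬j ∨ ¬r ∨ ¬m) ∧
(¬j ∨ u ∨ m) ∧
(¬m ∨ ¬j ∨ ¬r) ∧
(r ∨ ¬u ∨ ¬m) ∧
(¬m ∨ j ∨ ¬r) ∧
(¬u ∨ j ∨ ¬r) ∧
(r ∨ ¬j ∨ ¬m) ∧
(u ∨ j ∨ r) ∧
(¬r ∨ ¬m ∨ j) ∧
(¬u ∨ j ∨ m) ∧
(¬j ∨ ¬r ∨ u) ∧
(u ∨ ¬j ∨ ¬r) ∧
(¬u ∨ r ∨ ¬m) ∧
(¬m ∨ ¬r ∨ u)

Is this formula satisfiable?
No

No, the formula is not satisfiable.

No assignment of truth values to the variables can make all 24 clauses true simultaneously.

The formula is UNSAT (unsatisfiable).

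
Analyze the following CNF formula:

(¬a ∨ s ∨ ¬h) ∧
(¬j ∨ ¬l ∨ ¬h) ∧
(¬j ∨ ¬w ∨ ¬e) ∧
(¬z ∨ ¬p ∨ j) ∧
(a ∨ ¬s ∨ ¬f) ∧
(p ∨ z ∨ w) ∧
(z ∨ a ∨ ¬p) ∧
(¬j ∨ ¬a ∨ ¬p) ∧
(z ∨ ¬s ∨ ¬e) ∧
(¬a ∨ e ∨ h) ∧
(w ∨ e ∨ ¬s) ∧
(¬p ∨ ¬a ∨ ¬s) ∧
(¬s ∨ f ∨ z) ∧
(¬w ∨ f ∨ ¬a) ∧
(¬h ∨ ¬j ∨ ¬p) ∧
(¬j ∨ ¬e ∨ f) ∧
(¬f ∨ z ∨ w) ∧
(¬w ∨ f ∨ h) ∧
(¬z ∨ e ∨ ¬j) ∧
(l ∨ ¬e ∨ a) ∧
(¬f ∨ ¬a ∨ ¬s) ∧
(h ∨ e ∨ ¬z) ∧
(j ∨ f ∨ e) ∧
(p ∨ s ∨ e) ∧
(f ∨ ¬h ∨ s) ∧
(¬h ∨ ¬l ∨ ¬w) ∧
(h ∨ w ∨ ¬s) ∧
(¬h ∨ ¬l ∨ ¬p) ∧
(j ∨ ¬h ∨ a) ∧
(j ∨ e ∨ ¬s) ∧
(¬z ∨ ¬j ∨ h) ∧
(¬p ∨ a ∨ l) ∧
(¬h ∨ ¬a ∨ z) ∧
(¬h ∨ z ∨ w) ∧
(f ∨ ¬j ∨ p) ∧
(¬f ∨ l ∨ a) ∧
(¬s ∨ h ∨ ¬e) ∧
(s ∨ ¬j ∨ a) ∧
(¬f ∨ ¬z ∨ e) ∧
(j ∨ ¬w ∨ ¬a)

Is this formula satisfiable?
Yes

Yes, the formula is satisfiable.

One satisfying assignment is: f=False, s=True, l=False, a=True, z=True, w=False, j=False, p=False, h=True, e=True

Verification: With this assignment, all 40 clauses evaluate to true.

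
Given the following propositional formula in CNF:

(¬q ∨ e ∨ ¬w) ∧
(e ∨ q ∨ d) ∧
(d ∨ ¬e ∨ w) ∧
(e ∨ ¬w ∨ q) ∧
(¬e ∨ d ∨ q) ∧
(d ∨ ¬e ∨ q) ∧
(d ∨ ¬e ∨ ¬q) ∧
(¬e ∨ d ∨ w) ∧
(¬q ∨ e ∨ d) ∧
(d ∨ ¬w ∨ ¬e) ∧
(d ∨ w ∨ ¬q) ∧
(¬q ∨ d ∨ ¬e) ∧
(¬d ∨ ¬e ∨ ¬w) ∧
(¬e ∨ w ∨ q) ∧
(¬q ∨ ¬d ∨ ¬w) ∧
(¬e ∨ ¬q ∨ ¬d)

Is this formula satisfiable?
Yes

Yes, the formula is satisfiable.

One satisfying assignment is: w=False, q=True, d=True, e=False

Verification: With this assignment, all 16 clauses evaluate to true.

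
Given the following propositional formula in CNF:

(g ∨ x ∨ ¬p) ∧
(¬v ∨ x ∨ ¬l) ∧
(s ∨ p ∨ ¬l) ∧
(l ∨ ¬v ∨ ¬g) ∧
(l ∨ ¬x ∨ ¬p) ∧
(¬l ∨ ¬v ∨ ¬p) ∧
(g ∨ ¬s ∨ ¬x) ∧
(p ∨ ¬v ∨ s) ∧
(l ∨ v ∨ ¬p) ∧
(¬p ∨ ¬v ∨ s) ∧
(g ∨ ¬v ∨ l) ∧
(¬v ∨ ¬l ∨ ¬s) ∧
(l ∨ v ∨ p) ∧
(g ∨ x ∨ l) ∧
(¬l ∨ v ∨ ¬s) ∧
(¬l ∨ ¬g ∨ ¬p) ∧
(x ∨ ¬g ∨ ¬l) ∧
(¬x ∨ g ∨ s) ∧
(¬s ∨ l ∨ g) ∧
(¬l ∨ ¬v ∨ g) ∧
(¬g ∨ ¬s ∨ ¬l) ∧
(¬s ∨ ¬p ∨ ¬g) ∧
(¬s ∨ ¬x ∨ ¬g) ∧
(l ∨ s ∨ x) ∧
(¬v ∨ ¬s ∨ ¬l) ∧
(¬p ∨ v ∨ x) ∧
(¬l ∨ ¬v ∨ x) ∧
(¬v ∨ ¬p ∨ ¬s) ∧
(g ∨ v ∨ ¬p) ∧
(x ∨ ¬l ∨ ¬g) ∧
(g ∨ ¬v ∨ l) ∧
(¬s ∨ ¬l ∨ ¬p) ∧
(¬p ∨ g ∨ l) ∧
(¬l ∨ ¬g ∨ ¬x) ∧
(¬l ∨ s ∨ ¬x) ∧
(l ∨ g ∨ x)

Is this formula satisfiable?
No

No, the formula is not satisfiable.

No assignment of truth values to the variables can make all 36 clauses true simultaneously.

The formula is UNSAT (unsatisfiable).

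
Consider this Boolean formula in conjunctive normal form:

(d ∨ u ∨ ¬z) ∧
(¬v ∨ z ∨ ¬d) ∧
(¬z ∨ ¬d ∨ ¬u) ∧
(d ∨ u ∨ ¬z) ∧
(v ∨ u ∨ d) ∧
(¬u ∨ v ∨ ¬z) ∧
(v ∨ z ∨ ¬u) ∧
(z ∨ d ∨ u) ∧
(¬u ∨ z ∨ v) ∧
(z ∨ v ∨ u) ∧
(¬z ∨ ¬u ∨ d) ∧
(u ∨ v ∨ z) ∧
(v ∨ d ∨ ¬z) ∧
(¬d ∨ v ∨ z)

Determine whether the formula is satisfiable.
Yes

Yes, the formula is satisfiable.

One satisfying assignment is: u=False, v=False, d=True, z=True

Verification: With this assignment, all 14 clauses evaluate to true.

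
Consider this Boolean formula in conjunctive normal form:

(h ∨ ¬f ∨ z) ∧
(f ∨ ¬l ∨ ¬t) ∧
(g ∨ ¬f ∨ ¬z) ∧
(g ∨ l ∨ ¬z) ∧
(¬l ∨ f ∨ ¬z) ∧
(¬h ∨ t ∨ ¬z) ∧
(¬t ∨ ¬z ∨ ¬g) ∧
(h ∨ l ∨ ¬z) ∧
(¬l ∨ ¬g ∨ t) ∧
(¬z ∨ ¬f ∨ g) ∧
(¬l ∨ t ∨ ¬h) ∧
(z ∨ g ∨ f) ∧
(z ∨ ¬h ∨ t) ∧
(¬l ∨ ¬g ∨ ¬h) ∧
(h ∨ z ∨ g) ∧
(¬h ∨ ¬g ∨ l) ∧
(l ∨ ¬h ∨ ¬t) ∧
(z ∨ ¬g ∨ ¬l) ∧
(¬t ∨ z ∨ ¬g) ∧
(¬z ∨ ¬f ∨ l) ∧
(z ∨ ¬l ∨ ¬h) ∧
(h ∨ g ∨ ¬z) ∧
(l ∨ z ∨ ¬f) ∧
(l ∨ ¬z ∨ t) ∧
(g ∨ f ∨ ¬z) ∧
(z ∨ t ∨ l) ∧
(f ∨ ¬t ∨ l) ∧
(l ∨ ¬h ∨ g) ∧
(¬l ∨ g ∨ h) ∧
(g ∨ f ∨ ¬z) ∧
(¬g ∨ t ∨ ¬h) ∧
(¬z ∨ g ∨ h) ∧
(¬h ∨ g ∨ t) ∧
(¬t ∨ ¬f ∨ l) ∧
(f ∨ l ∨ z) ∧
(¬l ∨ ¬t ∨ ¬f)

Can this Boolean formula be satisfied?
No

No, the formula is not satisfiable.

No assignment of truth values to the variables can make all 36 clauses true simultaneously.

The formula is UNSAT (unsatisfiable).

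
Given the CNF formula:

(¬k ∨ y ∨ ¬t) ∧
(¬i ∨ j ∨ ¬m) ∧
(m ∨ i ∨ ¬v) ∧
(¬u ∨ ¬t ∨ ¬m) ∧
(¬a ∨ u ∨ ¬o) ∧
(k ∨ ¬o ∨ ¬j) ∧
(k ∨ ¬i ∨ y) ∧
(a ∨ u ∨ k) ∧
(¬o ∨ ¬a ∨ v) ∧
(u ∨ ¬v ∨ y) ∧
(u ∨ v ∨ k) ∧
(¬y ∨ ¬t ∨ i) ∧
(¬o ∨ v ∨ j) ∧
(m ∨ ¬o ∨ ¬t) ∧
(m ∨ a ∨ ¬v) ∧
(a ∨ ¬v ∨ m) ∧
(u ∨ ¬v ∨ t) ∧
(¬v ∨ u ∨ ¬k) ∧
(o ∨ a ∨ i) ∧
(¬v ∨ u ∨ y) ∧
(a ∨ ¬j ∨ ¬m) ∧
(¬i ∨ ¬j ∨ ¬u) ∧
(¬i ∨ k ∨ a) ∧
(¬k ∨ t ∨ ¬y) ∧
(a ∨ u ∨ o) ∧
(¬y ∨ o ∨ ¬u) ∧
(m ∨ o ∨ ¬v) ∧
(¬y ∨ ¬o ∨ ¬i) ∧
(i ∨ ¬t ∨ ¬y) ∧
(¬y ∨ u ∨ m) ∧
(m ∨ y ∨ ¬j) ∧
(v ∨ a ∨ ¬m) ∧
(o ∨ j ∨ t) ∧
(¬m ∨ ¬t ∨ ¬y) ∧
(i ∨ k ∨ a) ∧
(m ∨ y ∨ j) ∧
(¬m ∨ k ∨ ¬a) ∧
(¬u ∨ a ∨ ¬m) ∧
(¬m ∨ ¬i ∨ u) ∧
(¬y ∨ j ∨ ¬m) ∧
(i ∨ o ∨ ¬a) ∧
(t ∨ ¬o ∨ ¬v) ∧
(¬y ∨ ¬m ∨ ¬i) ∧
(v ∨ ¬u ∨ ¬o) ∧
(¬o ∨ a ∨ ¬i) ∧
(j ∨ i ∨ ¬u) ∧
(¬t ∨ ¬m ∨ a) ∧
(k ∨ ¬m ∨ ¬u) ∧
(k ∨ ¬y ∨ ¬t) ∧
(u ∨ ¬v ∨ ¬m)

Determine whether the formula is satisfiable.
No

No, the formula is not satisfiable.

No assignment of truth values to the variables can make all 50 clauses true simultaneously.

The formula is UNSAT (unsatisfiable).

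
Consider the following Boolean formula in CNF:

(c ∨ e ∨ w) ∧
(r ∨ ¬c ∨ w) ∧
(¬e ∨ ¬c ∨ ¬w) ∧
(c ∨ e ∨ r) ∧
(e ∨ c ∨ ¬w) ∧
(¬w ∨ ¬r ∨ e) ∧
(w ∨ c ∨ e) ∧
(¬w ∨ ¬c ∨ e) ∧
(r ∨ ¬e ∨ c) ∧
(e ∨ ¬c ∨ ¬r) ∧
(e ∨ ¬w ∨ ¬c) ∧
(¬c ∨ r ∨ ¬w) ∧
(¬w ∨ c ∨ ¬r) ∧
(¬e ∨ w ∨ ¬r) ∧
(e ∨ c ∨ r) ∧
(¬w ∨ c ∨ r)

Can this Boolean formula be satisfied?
No

No, the formula is not satisfiable.

No assignment of truth values to the variables can make all 16 clauses true simultaneously.

The formula is UNSAT (unsatisfiable).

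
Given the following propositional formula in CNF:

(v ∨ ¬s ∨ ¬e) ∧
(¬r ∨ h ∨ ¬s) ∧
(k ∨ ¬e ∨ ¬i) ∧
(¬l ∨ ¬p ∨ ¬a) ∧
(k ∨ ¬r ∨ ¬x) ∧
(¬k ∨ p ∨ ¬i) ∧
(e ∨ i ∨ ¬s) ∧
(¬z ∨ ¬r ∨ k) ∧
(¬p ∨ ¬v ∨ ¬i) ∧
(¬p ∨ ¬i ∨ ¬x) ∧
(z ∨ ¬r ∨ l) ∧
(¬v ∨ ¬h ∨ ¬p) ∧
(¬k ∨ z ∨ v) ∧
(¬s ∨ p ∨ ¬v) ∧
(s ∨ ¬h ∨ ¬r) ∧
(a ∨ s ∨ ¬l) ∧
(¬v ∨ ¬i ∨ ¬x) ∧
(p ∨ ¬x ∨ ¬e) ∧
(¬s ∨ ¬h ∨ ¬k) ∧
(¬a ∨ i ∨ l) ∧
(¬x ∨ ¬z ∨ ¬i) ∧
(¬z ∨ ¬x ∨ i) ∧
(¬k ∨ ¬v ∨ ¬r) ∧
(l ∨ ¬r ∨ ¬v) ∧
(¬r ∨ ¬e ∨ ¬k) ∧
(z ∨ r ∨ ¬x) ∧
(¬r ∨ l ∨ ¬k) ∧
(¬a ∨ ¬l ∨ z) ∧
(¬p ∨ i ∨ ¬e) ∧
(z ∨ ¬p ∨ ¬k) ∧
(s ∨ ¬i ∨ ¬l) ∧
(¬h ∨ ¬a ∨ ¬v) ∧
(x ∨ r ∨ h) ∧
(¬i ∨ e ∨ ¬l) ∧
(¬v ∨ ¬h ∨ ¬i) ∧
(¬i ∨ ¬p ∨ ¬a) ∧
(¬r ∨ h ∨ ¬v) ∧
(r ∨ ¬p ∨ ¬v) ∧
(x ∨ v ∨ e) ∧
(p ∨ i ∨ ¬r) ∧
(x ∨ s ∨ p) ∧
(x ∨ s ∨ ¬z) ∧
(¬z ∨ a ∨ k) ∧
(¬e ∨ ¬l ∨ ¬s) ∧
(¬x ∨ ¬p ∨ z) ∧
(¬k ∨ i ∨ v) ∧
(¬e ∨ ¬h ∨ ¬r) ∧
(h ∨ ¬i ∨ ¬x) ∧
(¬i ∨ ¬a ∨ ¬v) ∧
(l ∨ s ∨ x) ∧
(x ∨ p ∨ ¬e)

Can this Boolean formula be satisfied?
No

No, the formula is not satisfiable.

No assignment of truth values to the variables can make all 51 clauses true simultaneously.

The formula is UNSAT (unsatisfiable).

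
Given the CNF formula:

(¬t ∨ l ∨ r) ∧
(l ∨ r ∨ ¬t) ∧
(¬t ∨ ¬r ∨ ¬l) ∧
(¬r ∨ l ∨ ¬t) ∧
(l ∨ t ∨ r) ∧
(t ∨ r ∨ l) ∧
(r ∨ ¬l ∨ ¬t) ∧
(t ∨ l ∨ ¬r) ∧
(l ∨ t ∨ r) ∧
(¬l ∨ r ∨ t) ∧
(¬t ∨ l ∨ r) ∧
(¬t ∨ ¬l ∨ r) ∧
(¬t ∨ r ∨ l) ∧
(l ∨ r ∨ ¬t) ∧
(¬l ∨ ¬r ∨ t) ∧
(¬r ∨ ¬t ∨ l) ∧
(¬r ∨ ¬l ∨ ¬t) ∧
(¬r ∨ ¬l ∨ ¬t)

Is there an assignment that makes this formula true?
No

No, the formula is not satisfiable.

No assignment of truth values to the variables can make all 18 clauses true simultaneously.

The formula is UNSAT (unsatisfiable).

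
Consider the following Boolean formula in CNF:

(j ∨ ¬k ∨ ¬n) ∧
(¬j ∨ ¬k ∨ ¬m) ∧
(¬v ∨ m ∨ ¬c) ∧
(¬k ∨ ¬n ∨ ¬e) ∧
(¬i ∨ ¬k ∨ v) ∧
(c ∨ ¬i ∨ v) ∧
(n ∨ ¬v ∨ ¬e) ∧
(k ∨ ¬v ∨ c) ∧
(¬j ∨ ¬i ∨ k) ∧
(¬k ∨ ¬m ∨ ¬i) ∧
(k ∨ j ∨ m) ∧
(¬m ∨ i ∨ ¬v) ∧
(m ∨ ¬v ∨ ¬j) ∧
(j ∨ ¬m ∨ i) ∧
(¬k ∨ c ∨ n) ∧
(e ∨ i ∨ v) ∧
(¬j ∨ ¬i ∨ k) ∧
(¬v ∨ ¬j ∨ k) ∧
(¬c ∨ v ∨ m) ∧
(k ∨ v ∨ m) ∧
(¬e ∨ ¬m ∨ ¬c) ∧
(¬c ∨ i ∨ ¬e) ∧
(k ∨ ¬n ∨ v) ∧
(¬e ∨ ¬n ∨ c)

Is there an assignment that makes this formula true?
Yes

Yes, the formula is satisfiable.

One satisfying assignment is: v=False, n=False, c=False, k=False, e=True, j=True, i=False, m=True

Verification: With this assignment, all 24 clauses evaluate to true.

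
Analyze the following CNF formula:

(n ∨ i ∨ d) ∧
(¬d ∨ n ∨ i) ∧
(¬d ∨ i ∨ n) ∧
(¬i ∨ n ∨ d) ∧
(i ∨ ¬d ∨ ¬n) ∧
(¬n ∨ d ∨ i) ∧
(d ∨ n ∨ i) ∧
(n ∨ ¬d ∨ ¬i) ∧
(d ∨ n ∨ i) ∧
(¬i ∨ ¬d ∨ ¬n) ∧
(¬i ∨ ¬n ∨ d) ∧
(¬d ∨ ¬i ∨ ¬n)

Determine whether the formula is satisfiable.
No

No, the formula is not satisfiable.

No assignment of truth values to the variables can make all 12 clauses true simultaneously.

The formula is UNSAT (unsatisfiable).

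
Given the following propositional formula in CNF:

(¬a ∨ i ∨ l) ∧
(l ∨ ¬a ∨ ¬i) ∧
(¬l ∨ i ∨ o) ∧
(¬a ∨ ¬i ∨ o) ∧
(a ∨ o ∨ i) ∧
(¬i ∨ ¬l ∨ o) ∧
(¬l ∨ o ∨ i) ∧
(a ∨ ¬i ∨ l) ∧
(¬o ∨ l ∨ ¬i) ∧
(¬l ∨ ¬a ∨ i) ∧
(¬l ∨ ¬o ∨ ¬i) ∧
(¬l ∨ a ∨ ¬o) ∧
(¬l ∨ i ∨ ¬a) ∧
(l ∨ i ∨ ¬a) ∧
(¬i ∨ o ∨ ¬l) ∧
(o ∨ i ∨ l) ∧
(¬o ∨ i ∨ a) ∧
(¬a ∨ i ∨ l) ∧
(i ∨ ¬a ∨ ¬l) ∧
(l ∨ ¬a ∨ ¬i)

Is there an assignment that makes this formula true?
No

No, the formula is not satisfiable.

No assignment of truth values to the variables can make all 20 clauses true simultaneously.

The formula is UNSAT (unsatisfiable).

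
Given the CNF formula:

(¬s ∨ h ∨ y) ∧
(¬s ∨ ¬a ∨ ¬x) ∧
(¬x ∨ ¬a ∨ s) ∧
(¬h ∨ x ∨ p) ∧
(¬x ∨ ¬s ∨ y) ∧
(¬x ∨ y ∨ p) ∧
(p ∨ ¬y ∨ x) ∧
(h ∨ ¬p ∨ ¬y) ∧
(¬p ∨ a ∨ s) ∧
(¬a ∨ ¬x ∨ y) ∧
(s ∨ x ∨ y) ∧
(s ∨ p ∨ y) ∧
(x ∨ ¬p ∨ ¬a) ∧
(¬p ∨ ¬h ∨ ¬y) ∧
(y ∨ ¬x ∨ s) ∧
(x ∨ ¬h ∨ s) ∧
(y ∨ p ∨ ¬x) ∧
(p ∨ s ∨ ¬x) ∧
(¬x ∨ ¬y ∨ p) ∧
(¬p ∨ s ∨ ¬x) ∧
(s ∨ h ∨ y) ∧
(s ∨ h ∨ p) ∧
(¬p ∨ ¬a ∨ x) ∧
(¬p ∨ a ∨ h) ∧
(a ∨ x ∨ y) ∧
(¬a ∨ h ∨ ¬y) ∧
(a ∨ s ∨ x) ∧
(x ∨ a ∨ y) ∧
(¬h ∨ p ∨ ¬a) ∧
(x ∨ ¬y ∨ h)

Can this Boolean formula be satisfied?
No

No, the formula is not satisfiable.

No assignment of truth values to the variables can make all 30 clauses true simultaneously.

The formula is UNSAT (unsatisfiable).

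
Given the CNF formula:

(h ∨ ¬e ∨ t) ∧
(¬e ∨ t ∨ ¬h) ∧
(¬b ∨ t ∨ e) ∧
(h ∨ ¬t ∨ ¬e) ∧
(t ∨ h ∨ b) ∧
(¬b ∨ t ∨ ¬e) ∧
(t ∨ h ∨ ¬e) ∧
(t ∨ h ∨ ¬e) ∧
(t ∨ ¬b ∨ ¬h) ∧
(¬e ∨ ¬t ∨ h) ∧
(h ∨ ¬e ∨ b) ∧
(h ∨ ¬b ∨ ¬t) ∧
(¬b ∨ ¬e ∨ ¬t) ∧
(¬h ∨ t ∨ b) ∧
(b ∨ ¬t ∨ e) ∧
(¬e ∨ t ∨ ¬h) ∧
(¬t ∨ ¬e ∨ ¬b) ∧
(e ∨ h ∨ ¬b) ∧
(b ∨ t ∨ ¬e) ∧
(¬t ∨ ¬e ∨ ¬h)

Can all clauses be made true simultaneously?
Yes

Yes, the formula is satisfiable.

One satisfying assignment is: b=True, t=True, h=True, e=False

Verification: With this assignment, all 20 clauses evaluate to true.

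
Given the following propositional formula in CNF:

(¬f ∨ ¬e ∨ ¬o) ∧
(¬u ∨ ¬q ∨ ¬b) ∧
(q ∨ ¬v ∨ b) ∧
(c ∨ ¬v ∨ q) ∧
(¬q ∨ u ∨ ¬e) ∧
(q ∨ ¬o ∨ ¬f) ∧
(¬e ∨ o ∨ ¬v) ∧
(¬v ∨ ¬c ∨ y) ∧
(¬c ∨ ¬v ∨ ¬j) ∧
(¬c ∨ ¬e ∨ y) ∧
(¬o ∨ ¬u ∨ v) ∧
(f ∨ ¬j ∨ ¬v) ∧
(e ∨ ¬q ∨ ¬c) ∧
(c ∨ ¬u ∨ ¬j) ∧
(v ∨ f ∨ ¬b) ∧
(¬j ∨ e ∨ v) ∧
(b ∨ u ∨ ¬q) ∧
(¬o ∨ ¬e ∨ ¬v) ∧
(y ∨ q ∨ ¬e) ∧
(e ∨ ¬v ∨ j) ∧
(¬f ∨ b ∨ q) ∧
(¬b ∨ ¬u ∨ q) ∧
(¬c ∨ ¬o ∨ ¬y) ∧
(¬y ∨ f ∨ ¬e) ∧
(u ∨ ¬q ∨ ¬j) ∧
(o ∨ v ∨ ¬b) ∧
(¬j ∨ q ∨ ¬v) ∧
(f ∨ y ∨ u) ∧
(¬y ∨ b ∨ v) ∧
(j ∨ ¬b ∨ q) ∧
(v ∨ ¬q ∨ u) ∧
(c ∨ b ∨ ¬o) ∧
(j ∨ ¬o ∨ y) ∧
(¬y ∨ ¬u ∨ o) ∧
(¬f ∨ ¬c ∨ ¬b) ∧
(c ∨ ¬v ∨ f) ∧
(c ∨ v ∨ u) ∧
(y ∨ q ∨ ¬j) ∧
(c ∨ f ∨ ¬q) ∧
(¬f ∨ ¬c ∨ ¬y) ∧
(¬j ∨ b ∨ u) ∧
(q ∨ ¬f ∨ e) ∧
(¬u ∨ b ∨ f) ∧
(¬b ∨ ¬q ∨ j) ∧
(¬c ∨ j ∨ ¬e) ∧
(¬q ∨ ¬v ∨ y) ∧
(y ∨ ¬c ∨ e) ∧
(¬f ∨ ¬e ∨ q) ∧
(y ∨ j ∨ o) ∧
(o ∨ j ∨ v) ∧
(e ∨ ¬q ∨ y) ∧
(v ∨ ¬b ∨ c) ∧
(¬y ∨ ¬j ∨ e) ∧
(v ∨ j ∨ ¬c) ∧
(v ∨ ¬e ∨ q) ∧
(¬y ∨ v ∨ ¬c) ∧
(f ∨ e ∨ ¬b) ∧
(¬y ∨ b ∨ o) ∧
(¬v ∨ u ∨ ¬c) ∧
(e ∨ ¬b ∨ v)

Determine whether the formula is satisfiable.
No

No, the formula is not satisfiable.

No assignment of truth values to the variables can make all 60 clauses true simultaneously.

The formula is UNSAT (unsatisfiable).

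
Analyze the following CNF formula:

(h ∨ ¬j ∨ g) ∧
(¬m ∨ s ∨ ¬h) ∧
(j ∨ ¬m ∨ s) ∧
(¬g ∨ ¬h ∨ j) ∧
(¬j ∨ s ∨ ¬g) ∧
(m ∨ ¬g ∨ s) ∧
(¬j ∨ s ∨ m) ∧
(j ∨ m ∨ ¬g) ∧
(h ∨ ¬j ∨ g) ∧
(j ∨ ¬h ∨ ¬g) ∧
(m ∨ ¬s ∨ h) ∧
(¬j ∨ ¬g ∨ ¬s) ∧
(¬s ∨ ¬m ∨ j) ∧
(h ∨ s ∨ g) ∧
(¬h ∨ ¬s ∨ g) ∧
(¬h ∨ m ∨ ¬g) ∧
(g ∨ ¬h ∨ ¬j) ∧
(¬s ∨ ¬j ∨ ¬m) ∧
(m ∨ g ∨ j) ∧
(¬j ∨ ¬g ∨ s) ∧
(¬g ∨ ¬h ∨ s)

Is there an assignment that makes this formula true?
No

No, the formula is not satisfiable.

No assignment of truth values to the variables can make all 21 clauses true simultaneously.

The formula is UNSAT (unsatisfiable).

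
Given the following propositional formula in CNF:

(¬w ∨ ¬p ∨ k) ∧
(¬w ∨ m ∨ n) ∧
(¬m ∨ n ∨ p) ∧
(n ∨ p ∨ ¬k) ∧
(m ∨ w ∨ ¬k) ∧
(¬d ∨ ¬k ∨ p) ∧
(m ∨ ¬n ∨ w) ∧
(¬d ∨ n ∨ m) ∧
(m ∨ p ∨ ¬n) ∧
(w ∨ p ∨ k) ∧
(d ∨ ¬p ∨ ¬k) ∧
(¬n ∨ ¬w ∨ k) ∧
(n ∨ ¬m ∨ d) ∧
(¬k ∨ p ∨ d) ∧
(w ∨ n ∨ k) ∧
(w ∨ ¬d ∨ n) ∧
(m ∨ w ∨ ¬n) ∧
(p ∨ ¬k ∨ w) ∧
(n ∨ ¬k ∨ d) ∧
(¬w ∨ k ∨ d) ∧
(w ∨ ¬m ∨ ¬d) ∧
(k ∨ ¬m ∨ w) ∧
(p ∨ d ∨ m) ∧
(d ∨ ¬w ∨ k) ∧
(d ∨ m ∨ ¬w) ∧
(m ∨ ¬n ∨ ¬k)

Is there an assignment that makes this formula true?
Yes

Yes, the formula is satisfiable.

One satisfying assignment is: w=True, n=False, m=True, k=True, d=True, p=True

Verification: With this assignment, all 26 clauses evaluate to true.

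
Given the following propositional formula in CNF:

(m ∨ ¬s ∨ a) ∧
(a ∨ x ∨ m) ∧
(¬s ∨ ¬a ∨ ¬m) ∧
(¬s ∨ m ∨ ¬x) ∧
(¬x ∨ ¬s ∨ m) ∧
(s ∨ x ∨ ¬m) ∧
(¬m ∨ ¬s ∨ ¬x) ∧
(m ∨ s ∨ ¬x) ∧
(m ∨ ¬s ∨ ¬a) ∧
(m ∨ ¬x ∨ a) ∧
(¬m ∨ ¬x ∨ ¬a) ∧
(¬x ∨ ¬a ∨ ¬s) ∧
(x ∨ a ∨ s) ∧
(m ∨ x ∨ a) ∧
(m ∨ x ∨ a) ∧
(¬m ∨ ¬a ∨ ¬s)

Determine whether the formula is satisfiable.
Yes

Yes, the formula is satisfiable.

One satisfying assignment is: a=True, m=False, s=False, x=False

Verification: With this assignment, all 16 clauses evaluate to true.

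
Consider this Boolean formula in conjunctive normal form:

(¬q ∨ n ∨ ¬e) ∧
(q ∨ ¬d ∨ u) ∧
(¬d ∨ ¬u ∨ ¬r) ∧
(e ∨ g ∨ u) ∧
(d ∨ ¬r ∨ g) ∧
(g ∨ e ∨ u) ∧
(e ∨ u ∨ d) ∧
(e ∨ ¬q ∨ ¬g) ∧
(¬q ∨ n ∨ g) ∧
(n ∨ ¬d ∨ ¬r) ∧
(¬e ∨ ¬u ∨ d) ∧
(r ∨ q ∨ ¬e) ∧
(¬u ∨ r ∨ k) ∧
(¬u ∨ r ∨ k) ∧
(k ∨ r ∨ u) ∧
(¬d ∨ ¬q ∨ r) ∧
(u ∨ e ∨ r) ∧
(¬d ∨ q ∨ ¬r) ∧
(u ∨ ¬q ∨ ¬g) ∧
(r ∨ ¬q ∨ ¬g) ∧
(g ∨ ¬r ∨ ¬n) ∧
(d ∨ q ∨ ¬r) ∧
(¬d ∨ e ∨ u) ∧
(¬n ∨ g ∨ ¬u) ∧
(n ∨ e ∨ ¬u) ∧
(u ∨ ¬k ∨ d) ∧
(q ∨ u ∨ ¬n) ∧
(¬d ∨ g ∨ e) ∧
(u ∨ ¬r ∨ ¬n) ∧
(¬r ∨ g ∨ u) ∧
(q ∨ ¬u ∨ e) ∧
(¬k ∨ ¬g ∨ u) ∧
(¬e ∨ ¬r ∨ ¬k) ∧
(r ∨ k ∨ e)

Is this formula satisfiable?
No

No, the formula is not satisfiable.

No assignment of truth values to the variables can make all 34 clauses true simultaneously.

The formula is UNSAT (unsatisfiable).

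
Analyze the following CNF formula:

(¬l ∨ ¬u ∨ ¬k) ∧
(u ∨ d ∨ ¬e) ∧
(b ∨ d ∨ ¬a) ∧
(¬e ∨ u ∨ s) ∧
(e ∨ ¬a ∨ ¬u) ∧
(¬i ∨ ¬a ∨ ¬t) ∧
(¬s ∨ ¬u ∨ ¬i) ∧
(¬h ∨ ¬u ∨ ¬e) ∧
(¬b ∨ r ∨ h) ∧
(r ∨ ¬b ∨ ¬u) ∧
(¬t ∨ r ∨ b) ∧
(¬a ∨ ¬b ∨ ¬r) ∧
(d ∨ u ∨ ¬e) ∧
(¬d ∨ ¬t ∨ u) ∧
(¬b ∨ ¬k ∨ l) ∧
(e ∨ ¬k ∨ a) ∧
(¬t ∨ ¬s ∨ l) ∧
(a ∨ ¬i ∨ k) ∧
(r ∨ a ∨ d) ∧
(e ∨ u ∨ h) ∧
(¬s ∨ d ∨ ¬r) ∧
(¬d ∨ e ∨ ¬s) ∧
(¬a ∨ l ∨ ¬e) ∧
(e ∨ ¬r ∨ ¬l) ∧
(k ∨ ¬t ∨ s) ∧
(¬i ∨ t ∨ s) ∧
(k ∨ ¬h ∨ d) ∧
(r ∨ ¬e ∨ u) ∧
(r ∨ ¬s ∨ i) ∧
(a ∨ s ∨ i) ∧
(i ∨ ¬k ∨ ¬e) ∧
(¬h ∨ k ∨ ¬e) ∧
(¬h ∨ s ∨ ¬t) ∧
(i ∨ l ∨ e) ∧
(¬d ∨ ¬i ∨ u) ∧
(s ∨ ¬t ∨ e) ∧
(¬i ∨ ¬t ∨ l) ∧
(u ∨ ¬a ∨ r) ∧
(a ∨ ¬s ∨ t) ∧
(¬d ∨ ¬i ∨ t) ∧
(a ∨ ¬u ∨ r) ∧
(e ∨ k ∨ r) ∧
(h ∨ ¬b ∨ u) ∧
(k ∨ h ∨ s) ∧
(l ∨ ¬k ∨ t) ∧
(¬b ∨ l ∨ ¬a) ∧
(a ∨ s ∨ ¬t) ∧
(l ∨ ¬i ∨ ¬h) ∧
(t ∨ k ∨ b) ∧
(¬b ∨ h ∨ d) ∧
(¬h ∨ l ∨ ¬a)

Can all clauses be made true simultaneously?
Yes

Yes, the formula is satisfiable.

One satisfying assignment is: k=False, h=False, t=True, d=True, s=True, e=True, r=True, a=False, l=True, i=False, b=True, u=True

Verification: With this assignment, all 51 clauses evaluate to true.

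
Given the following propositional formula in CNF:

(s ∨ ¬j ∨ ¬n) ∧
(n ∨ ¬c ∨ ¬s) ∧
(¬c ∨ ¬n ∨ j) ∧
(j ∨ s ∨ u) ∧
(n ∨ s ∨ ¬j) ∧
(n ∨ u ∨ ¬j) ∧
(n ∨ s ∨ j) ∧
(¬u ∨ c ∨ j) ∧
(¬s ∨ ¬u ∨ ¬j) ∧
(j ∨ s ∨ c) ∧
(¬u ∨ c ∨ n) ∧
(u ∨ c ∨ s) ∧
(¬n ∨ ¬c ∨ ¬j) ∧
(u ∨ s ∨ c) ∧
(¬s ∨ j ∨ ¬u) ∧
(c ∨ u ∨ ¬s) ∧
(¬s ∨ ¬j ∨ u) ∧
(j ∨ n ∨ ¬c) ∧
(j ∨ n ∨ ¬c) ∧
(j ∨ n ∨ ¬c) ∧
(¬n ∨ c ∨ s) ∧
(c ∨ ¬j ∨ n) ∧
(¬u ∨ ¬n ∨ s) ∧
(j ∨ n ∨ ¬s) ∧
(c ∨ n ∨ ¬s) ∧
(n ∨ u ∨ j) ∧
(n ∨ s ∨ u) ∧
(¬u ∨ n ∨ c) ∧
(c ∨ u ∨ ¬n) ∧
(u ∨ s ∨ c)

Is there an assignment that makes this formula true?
No

No, the formula is not satisfiable.

No assignment of truth values to the variables can make all 30 clauses true simultaneously.

The formula is UNSAT (unsatisfiable).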